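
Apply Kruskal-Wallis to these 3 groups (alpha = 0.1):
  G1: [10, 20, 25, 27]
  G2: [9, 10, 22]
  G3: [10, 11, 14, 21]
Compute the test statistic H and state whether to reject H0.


Step 1: Combine all N = 11 observations and assign midranks.
sorted (value, group, rank): (9,G2,1), (10,G1,3), (10,G2,3), (10,G3,3), (11,G3,5), (14,G3,6), (20,G1,7), (21,G3,8), (22,G2,9), (25,G1,10), (27,G1,11)
Step 2: Sum ranks within each group.
R_1 = 31 (n_1 = 4)
R_2 = 13 (n_2 = 3)
R_3 = 22 (n_3 = 4)
Step 3: H = 12/(N(N+1)) * sum(R_i^2/n_i) - 3(N+1)
     = 12/(11*12) * (31^2/4 + 13^2/3 + 22^2/4) - 3*12
     = 0.090909 * 417.583 - 36
     = 1.962121.
Step 4: Ties present; correction factor C = 1 - 24/(11^3 - 11) = 0.981818. Corrected H = 1.962121 / 0.981818 = 1.998457.
Step 5: Under H0, H ~ chi^2(2); p-value = 0.368163.
Step 6: alpha = 0.1. fail to reject H0.

H = 1.9985, df = 2, p = 0.368163, fail to reject H0.


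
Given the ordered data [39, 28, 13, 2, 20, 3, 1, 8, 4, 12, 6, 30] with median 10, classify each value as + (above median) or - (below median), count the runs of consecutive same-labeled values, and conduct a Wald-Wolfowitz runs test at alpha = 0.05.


Step 1: Compute median = 10; label A = above, B = below.
Labels in order: AAABABBBBABA  (n_A = 6, n_B = 6)
Step 2: Count runs R = 7.
Step 3: Under H0 (random ordering), E[R] = 2*n_A*n_B/(n_A+n_B) + 1 = 2*6*6/12 + 1 = 7.0000.
        Var[R] = 2*n_A*n_B*(2*n_A*n_B - n_A - n_B) / ((n_A+n_B)^2 * (n_A+n_B-1)) = 4320/1584 = 2.7273.
        SD[R] = 1.6514.
Step 4: R = E[R], so z = 0 with no continuity correction.
Step 5: Two-sided p-value via normal approximation = 2*(1 - Phi(|z|)) = 1.000000.
Step 6: alpha = 0.05. fail to reject H0.

R = 7, z = 0.0000, p = 1.000000, fail to reject H0.


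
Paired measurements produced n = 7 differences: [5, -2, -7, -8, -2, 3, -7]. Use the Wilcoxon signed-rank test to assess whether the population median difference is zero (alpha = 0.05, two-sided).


Step 1: Drop any zero differences (none here) and take |d_i|.
|d| = [5, 2, 7, 8, 2, 3, 7]
Step 2: Midrank |d_i| (ties get averaged ranks).
ranks: |5|->4, |2|->1.5, |7|->5.5, |8|->7, |2|->1.5, |3|->3, |7|->5.5
Step 3: Attach original signs; sum ranks with positive sign and with negative sign.
W+ = 4 + 3 = 7
W- = 1.5 + 5.5 + 7 + 1.5 + 5.5 = 21
(Check: W+ + W- = 28 should equal n(n+1)/2 = 28.)
Step 4: Test statistic W = min(W+, W-) = 7.
Step 5: Ties in |d|, so use the tie-corrected normal approximation.
        E[W] = n(n+1)/4 = 7*8/4 = 14.
        Tie groups: |d|=2 (t=2), |d|=7 (t=2); sum(t^3 - t) = 12.
        Var[W] = n(n+1)(2n+1)/24 - sum(t^3-t)/48 = 840/24 - 12/48 = 34.75.
        z = (W - E[W]) / sqrt(Var[W]) = (7 - 14) / 5.8949 = -1.1875.
        Two-sided p = 2*Phi(z) = 0.235044.
Step 6: alpha = 0.05. fail to reject H0.

W+ = 7, W- = 21, W = min = 7, p = 0.235044, fail to reject H0.


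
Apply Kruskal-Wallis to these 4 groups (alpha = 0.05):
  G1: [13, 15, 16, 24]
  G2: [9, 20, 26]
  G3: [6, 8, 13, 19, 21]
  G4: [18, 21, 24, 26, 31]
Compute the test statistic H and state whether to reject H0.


Step 1: Combine all N = 17 observations and assign midranks.
sorted (value, group, rank): (6,G3,1), (8,G3,2), (9,G2,3), (13,G1,4.5), (13,G3,4.5), (15,G1,6), (16,G1,7), (18,G4,8), (19,G3,9), (20,G2,10), (21,G3,11.5), (21,G4,11.5), (24,G1,13.5), (24,G4,13.5), (26,G2,15.5), (26,G4,15.5), (31,G4,17)
Step 2: Sum ranks within each group.
R_1 = 31 (n_1 = 4)
R_2 = 28.5 (n_2 = 3)
R_3 = 28 (n_3 = 5)
R_4 = 65.5 (n_4 = 5)
Step 3: H = 12/(N(N+1)) * sum(R_i^2/n_i) - 3(N+1)
     = 12/(17*18) * (31^2/4 + 28.5^2/3 + 28^2/5 + 65.5^2/5) - 3*18
     = 0.039216 * 1525.85 - 54
     = 5.837255.
Step 4: Ties present; correction factor C = 1 - 24/(17^3 - 17) = 0.995098. Corrected H = 5.837255 / 0.995098 = 5.866010.
Step 5: Under H0, H ~ chi^2(3); p-value = 0.118314.
Step 6: alpha = 0.05. fail to reject H0.

H = 5.8660, df = 3, p = 0.118314, fail to reject H0.


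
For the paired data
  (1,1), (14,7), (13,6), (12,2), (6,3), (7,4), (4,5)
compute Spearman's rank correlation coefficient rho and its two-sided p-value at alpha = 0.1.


Step 1: Rank x and y separately (midranks; no ties here).
rank(x): 1->1, 14->7, 13->6, 12->5, 6->3, 7->4, 4->2
rank(y): 1->1, 7->7, 6->6, 2->2, 3->3, 4->4, 5->5
Step 2: d_i = R_x(i) - R_y(i); compute d_i^2.
  (1-1)^2=0, (7-7)^2=0, (6-6)^2=0, (5-2)^2=9, (3-3)^2=0, (4-4)^2=0, (2-5)^2=9
sum(d^2) = 18.
Step 3: rho = 1 - 6*18 / (7*(7^2 - 1)) = 1 - 108/336 = 0.678571.
Step 4: Under H0, t = rho * sqrt((n-2)/(1-rho^2)) = 2.0657 ~ t(5).
Step 5: Two-sided p-value from the t-distribution with 5 df = 0.093750.
Step 6: alpha = 0.1. reject H0.

rho = 0.6786, p = 0.093750, reject H0 at alpha = 0.1.


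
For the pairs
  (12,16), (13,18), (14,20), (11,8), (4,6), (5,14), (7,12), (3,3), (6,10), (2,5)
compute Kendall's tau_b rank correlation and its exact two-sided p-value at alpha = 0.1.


Step 1: Enumerate the 45 unordered pairs (i,j) with i<j and classify each by sign(x_j-x_i) * sign(y_j-y_i).
  (1,2):dx=+1,dy=+2->C; (1,3):dx=+2,dy=+4->C; (1,4):dx=-1,dy=-8->C; (1,5):dx=-8,dy=-10->C
  (1,6):dx=-7,dy=-2->C; (1,7):dx=-5,dy=-4->C; (1,8):dx=-9,dy=-13->C; (1,9):dx=-6,dy=-6->C
  (1,10):dx=-10,dy=-11->C; (2,3):dx=+1,dy=+2->C; (2,4):dx=-2,dy=-10->C; (2,5):dx=-9,dy=-12->C
  (2,6):dx=-8,dy=-4->C; (2,7):dx=-6,dy=-6->C; (2,8):dx=-10,dy=-15->C; (2,9):dx=-7,dy=-8->C
  (2,10):dx=-11,dy=-13->C; (3,4):dx=-3,dy=-12->C; (3,5):dx=-10,dy=-14->C; (3,6):dx=-9,dy=-6->C
  (3,7):dx=-7,dy=-8->C; (3,8):dx=-11,dy=-17->C; (3,9):dx=-8,dy=-10->C; (3,10):dx=-12,dy=-15->C
  (4,5):dx=-7,dy=-2->C; (4,6):dx=-6,dy=+6->D; (4,7):dx=-4,dy=+4->D; (4,8):dx=-8,dy=-5->C
  (4,9):dx=-5,dy=+2->D; (4,10):dx=-9,dy=-3->C; (5,6):dx=+1,dy=+8->C; (5,7):dx=+3,dy=+6->C
  (5,8):dx=-1,dy=-3->C; (5,9):dx=+2,dy=+4->C; (5,10):dx=-2,dy=-1->C; (6,7):dx=+2,dy=-2->D
  (6,8):dx=-2,dy=-11->C; (6,9):dx=+1,dy=-4->D; (6,10):dx=-3,dy=-9->C; (7,8):dx=-4,dy=-9->C
  (7,9):dx=-1,dy=-2->C; (7,10):dx=-5,dy=-7->C; (8,9):dx=+3,dy=+7->C; (8,10):dx=-1,dy=+2->D
  (9,10):dx=-4,dy=-5->C
Step 2: C = 39, D = 6, total pairs = 45.
Step 3: tau = (C - D)/(n(n-1)/2) = (39 - 6)/45 = 0.733333.
Step 4: Exact two-sided p-value (enumerate n! = 3628800 permutations of y under H0): p = 0.002213.
Step 5: alpha = 0.1. reject H0.

tau_b = 0.7333 (C=39, D=6), p = 0.002213, reject H0.


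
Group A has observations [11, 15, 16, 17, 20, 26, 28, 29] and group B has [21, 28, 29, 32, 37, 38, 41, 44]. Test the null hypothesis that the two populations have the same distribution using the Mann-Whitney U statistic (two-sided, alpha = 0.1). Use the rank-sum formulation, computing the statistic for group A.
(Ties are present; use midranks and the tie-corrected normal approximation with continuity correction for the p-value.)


Step 1: Combine and sort all 16 observations; assign midranks.
sorted (value, group): (11,X), (15,X), (16,X), (17,X), (20,X), (21,Y), (26,X), (28,X), (28,Y), (29,X), (29,Y), (32,Y), (37,Y), (38,Y), (41,Y), (44,Y)
ranks: 11->1, 15->2, 16->3, 17->4, 20->5, 21->6, 26->7, 28->8.5, 28->8.5, 29->10.5, 29->10.5, 32->12, 37->13, 38->14, 41->15, 44->16
Step 2: Rank sum for X: R1 = 1 + 2 + 3 + 4 + 5 + 7 + 8.5 + 10.5 = 41.
Step 3: U_X = R1 - n1(n1+1)/2 = 41 - 8*9/2 = 41 - 36 = 5.
       U_Y = n1*n2 - U_X = 64 - 5 = 59.
Step 4: Ties are present, so use the tie-corrected normal approximation (with continuity correction) for the p-value.
Step 5: p-value = 0.005317; compare to alpha = 0.1. reject H0.

U_X = 5, p = 0.005317, reject H0 at alpha = 0.1.


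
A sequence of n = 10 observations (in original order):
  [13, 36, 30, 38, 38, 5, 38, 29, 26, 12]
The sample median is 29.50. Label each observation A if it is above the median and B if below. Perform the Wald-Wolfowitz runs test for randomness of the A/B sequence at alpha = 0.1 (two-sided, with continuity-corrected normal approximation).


Step 1: Compute median = 29.50; label A = above, B = below.
Labels in order: BAAAABABBB  (n_A = 5, n_B = 5)
Step 2: Count runs R = 5.
Step 3: Under H0 (random ordering), E[R] = 2*n_A*n_B/(n_A+n_B) + 1 = 2*5*5/10 + 1 = 6.0000.
        Var[R] = 2*n_A*n_B*(2*n_A*n_B - n_A - n_B) / ((n_A+n_B)^2 * (n_A+n_B-1)) = 2000/900 = 2.2222.
        SD[R] = 1.4907.
Step 4: Continuity-corrected z = (R + 0.5 - E[R]) / SD[R] = (5 + 0.5 - 6.0000) / 1.4907 = -0.3354.
Step 5: Two-sided p-value via normal approximation = 2*(1 - Phi(|z|)) = 0.737316.
Step 6: alpha = 0.1. fail to reject H0.

R = 5, z = -0.3354, p = 0.737316, fail to reject H0.


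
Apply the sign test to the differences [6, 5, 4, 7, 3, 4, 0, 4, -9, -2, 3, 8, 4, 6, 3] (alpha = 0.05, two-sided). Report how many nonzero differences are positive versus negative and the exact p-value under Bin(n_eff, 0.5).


Step 1: Discard zero differences. Original n = 15; n_eff = number of nonzero differences = 14.
Nonzero differences (with sign): +6, +5, +4, +7, +3, +4, +4, -9, -2, +3, +8, +4, +6, +3
Step 2: Count signs: positive = 12, negative = 2.
Step 3: Under H0: P(positive) = 0.5, so the number of positives S ~ Bin(14, 0.5).
Step 4: Two-sided exact p-value = sum of Bin(14,0.5) probabilities at or below the observed probability = 0.012939.
Step 5: alpha = 0.05. reject H0.

n_eff = 14, pos = 12, neg = 2, p = 0.012939, reject H0.


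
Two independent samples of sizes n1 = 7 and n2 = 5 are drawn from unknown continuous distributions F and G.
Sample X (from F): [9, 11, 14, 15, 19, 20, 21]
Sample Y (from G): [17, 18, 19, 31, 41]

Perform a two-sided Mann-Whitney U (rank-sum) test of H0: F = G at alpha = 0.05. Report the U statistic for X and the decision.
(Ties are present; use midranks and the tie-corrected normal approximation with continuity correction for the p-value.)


Step 1: Combine and sort all 12 observations; assign midranks.
sorted (value, group): (9,X), (11,X), (14,X), (15,X), (17,Y), (18,Y), (19,X), (19,Y), (20,X), (21,X), (31,Y), (41,Y)
ranks: 9->1, 11->2, 14->3, 15->4, 17->5, 18->6, 19->7.5, 19->7.5, 20->9, 21->10, 31->11, 41->12
Step 2: Rank sum for X: R1 = 1 + 2 + 3 + 4 + 7.5 + 9 + 10 = 36.5.
Step 3: U_X = R1 - n1(n1+1)/2 = 36.5 - 7*8/2 = 36.5 - 28 = 8.5.
       U_Y = n1*n2 - U_X = 35 - 8.5 = 26.5.
Step 4: Ties are present, so use the tie-corrected normal approximation (with continuity correction) for the p-value.
Step 5: p-value = 0.166721; compare to alpha = 0.05. fail to reject H0.

U_X = 8.5, p = 0.166721, fail to reject H0 at alpha = 0.05.


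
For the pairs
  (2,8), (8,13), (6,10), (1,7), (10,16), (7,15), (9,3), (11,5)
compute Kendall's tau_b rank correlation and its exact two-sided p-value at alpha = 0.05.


Step 1: Enumerate the 28 unordered pairs (i,j) with i<j and classify each by sign(x_j-x_i) * sign(y_j-y_i).
  (1,2):dx=+6,dy=+5->C; (1,3):dx=+4,dy=+2->C; (1,4):dx=-1,dy=-1->C; (1,5):dx=+8,dy=+8->C
  (1,6):dx=+5,dy=+7->C; (1,7):dx=+7,dy=-5->D; (1,8):dx=+9,dy=-3->D; (2,3):dx=-2,dy=-3->C
  (2,4):dx=-7,dy=-6->C; (2,5):dx=+2,dy=+3->C; (2,6):dx=-1,dy=+2->D; (2,7):dx=+1,dy=-10->D
  (2,8):dx=+3,dy=-8->D; (3,4):dx=-5,dy=-3->C; (3,5):dx=+4,dy=+6->C; (3,6):dx=+1,dy=+5->C
  (3,7):dx=+3,dy=-7->D; (3,8):dx=+5,dy=-5->D; (4,5):dx=+9,dy=+9->C; (4,6):dx=+6,dy=+8->C
  (4,7):dx=+8,dy=-4->D; (4,8):dx=+10,dy=-2->D; (5,6):dx=-3,dy=-1->C; (5,7):dx=-1,dy=-13->C
  (5,8):dx=+1,dy=-11->D; (6,7):dx=+2,dy=-12->D; (6,8):dx=+4,dy=-10->D; (7,8):dx=+2,dy=+2->C
Step 2: C = 16, D = 12, total pairs = 28.
Step 3: tau = (C - D)/(n(n-1)/2) = (16 - 12)/28 = 0.142857.
Step 4: Exact two-sided p-value (enumerate n! = 40320 permutations of y under H0): p = 0.719544.
Step 5: alpha = 0.05. fail to reject H0.

tau_b = 0.1429 (C=16, D=12), p = 0.719544, fail to reject H0.


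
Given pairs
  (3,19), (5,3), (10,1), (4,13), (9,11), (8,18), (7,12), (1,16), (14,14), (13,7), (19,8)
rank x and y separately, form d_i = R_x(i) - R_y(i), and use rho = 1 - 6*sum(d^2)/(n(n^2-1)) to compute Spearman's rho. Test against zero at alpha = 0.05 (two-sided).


Step 1: Rank x and y separately (midranks; no ties here).
rank(x): 3->2, 5->4, 10->8, 4->3, 9->7, 8->6, 7->5, 1->1, 14->10, 13->9, 19->11
rank(y): 19->11, 3->2, 1->1, 13->7, 11->5, 18->10, 12->6, 16->9, 14->8, 7->3, 8->4
Step 2: d_i = R_x(i) - R_y(i); compute d_i^2.
  (2-11)^2=81, (4-2)^2=4, (8-1)^2=49, (3-7)^2=16, (7-5)^2=4, (6-10)^2=16, (5-6)^2=1, (1-9)^2=64, (10-8)^2=4, (9-3)^2=36, (11-4)^2=49
sum(d^2) = 324.
Step 3: rho = 1 - 6*324 / (11*(11^2 - 1)) = 1 - 1944/1320 = -0.472727.
Step 4: Under H0, t = rho * sqrt((n-2)/(1-rho^2)) = -1.6094 ~ t(9).
Step 5: Two-sided p-value from the t-distribution with 9 df = 0.141999.
Step 6: alpha = 0.05. fail to reject H0.

rho = -0.4727, p = 0.141999, fail to reject H0 at alpha = 0.05.


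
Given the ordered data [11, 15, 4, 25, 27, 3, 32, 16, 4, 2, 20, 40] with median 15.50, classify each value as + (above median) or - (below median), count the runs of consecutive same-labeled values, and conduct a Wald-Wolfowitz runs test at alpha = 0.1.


Step 1: Compute median = 15.50; label A = above, B = below.
Labels in order: BBBAABAABBAA  (n_A = 6, n_B = 6)
Step 2: Count runs R = 6.
Step 3: Under H0 (random ordering), E[R] = 2*n_A*n_B/(n_A+n_B) + 1 = 2*6*6/12 + 1 = 7.0000.
        Var[R] = 2*n_A*n_B*(2*n_A*n_B - n_A - n_B) / ((n_A+n_B)^2 * (n_A+n_B-1)) = 4320/1584 = 2.7273.
        SD[R] = 1.6514.
Step 4: Continuity-corrected z = (R + 0.5 - E[R]) / SD[R] = (6 + 0.5 - 7.0000) / 1.6514 = -0.3028.
Step 5: Two-sided p-value via normal approximation = 2*(1 - Phi(|z|)) = 0.762069.
Step 6: alpha = 0.1. fail to reject H0.

R = 6, z = -0.3028, p = 0.762069, fail to reject H0.


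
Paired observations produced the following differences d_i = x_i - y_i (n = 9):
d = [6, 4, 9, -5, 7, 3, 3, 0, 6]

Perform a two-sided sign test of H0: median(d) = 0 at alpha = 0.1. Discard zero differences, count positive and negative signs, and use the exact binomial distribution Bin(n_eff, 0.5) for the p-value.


Step 1: Discard zero differences. Original n = 9; n_eff = number of nonzero differences = 8.
Nonzero differences (with sign): +6, +4, +9, -5, +7, +3, +3, +6
Step 2: Count signs: positive = 7, negative = 1.
Step 3: Under H0: P(positive) = 0.5, so the number of positives S ~ Bin(8, 0.5).
Step 4: Two-sided exact p-value = sum of Bin(8,0.5) probabilities at or below the observed probability = 0.070312.
Step 5: alpha = 0.1. reject H0.

n_eff = 8, pos = 7, neg = 1, p = 0.070312, reject H0.


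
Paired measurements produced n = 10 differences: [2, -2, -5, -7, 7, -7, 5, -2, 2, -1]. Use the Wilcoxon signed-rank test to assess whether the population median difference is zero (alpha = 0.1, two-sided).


Step 1: Drop any zero differences (none here) and take |d_i|.
|d| = [2, 2, 5, 7, 7, 7, 5, 2, 2, 1]
Step 2: Midrank |d_i| (ties get averaged ranks).
ranks: |2|->3.5, |2|->3.5, |5|->6.5, |7|->9, |7|->9, |7|->9, |5|->6.5, |2|->3.5, |2|->3.5, |1|->1
Step 3: Attach original signs; sum ranks with positive sign and with negative sign.
W+ = 3.5 + 9 + 6.5 + 3.5 = 22.5
W- = 3.5 + 6.5 + 9 + 9 + 3.5 + 1 = 32.5
(Check: W+ + W- = 55 should equal n(n+1)/2 = 55.)
Step 4: Test statistic W = min(W+, W-) = 22.5.
Step 5: Ties in |d|, so use the tie-corrected normal approximation.
        E[W] = n(n+1)/4 = 10*11/4 = 27.5.
        Tie groups: |d|=2 (t=4), |d|=5 (t=2), |d|=7 (t=3); sum(t^3 - t) = 90.
        Var[W] = n(n+1)(2n+1)/24 - sum(t^3-t)/48 = 2310/24 - 90/48 = 94.375.
        z = (W - E[W]) / sqrt(Var[W]) = (22.5 - 27.5) / 9.7147 = -0.5147.
        Two-sided p = 2*Phi(z) = 0.606773.
Step 6: alpha = 0.1. fail to reject H0.

W+ = 22.5, W- = 32.5, W = min = 22.5, p = 0.606773, fail to reject H0.


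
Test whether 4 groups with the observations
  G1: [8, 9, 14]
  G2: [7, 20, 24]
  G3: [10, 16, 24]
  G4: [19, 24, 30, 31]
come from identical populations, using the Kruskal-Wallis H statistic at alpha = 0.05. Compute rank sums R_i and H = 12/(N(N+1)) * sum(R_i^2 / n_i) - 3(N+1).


Step 1: Combine all N = 13 observations and assign midranks.
sorted (value, group, rank): (7,G2,1), (8,G1,2), (9,G1,3), (10,G3,4), (14,G1,5), (16,G3,6), (19,G4,7), (20,G2,8), (24,G2,10), (24,G3,10), (24,G4,10), (30,G4,12), (31,G4,13)
Step 2: Sum ranks within each group.
R_1 = 10 (n_1 = 3)
R_2 = 19 (n_2 = 3)
R_3 = 20 (n_3 = 3)
R_4 = 42 (n_4 = 4)
Step 3: H = 12/(N(N+1)) * sum(R_i^2/n_i) - 3(N+1)
     = 12/(13*14) * (10^2/3 + 19^2/3 + 20^2/3 + 42^2/4) - 3*14
     = 0.065934 * 728 - 42
     = 6.000000.
Step 4: Ties present; correction factor C = 1 - 24/(13^3 - 13) = 0.989011. Corrected H = 6.000000 / 0.989011 = 6.066667.
Step 5: Under H0, H ~ chi^2(3); p-value = 0.108411.
Step 6: alpha = 0.05. fail to reject H0.

H = 6.0667, df = 3, p = 0.108411, fail to reject H0.


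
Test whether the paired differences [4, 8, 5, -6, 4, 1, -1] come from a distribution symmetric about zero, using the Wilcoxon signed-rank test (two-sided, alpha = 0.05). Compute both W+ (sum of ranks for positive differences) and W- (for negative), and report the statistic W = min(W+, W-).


Step 1: Drop any zero differences (none here) and take |d_i|.
|d| = [4, 8, 5, 6, 4, 1, 1]
Step 2: Midrank |d_i| (ties get averaged ranks).
ranks: |4|->3.5, |8|->7, |5|->5, |6|->6, |4|->3.5, |1|->1.5, |1|->1.5
Step 3: Attach original signs; sum ranks with positive sign and with negative sign.
W+ = 3.5 + 7 + 5 + 3.5 + 1.5 = 20.5
W- = 6 + 1.5 = 7.5
(Check: W+ + W- = 28 should equal n(n+1)/2 = 28.)
Step 4: Test statistic W = min(W+, W-) = 7.5.
Step 5: Ties in |d|, so use the tie-corrected normal approximation.
        E[W] = n(n+1)/4 = 7*8/4 = 14.
        Tie groups: |d|=1 (t=2), |d|=4 (t=2); sum(t^3 - t) = 12.
        Var[W] = n(n+1)(2n+1)/24 - sum(t^3-t)/48 = 840/24 - 12/48 = 34.75.
        z = (W - E[W]) / sqrt(Var[W]) = (7.5 - 14) / 5.8949 = -1.1026.
        Two-sided p = 2*Phi(z) = 0.270181.
Step 6: alpha = 0.05. fail to reject H0.

W+ = 20.5, W- = 7.5, W = min = 7.5, p = 0.270181, fail to reject H0.


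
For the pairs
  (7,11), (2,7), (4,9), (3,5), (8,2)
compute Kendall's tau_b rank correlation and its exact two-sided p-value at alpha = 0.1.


Step 1: Enumerate the 10 unordered pairs (i,j) with i<j and classify each by sign(x_j-x_i) * sign(y_j-y_i).
  (1,2):dx=-5,dy=-4->C; (1,3):dx=-3,dy=-2->C; (1,4):dx=-4,dy=-6->C; (1,5):dx=+1,dy=-9->D
  (2,3):dx=+2,dy=+2->C; (2,4):dx=+1,dy=-2->D; (2,5):dx=+6,dy=-5->D; (3,4):dx=-1,dy=-4->C
  (3,5):dx=+4,dy=-7->D; (4,5):dx=+5,dy=-3->D
Step 2: C = 5, D = 5, total pairs = 10.
Step 3: tau = (C - D)/(n(n-1)/2) = (5 - 5)/10 = 0.000000.
Step 4: Exact two-sided p-value (enumerate n! = 120 permutations of y under H0): p = 1.000000.
Step 5: alpha = 0.1. fail to reject H0.

tau_b = 0.0000 (C=5, D=5), p = 1.000000, fail to reject H0.


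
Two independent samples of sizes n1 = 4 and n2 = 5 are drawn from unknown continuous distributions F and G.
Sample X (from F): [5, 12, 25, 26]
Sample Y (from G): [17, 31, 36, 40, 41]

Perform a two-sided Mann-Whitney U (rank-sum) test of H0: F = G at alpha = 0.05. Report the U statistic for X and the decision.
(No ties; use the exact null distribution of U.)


Step 1: Combine and sort all 9 observations; assign midranks.
sorted (value, group): (5,X), (12,X), (17,Y), (25,X), (26,X), (31,Y), (36,Y), (40,Y), (41,Y)
ranks: 5->1, 12->2, 17->3, 25->4, 26->5, 31->6, 36->7, 40->8, 41->9
Step 2: Rank sum for X: R1 = 1 + 2 + 4 + 5 = 12.
Step 3: U_X = R1 - n1(n1+1)/2 = 12 - 4*5/2 = 12 - 10 = 2.
       U_Y = n1*n2 - U_X = 20 - 2 = 18.
Step 4: No ties, so the exact null distribution of U (based on enumerating the C(9,4) = 126 equally likely rank assignments) gives the two-sided p-value.
Step 5: p-value = 0.063492; compare to alpha = 0.05. fail to reject H0.

U_X = 2, p = 0.063492, fail to reject H0 at alpha = 0.05.


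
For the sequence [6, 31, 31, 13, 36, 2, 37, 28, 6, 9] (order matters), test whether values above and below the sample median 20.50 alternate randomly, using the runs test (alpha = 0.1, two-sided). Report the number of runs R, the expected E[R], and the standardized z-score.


Step 1: Compute median = 20.50; label A = above, B = below.
Labels in order: BAABABAABB  (n_A = 5, n_B = 5)
Step 2: Count runs R = 7.
Step 3: Under H0 (random ordering), E[R] = 2*n_A*n_B/(n_A+n_B) + 1 = 2*5*5/10 + 1 = 6.0000.
        Var[R] = 2*n_A*n_B*(2*n_A*n_B - n_A - n_B) / ((n_A+n_B)^2 * (n_A+n_B-1)) = 2000/900 = 2.2222.
        SD[R] = 1.4907.
Step 4: Continuity-corrected z = (R - 0.5 - E[R]) / SD[R] = (7 - 0.5 - 6.0000) / 1.4907 = 0.3354.
Step 5: Two-sided p-value via normal approximation = 2*(1 - Phi(|z|)) = 0.737316.
Step 6: alpha = 0.1. fail to reject H0.

R = 7, z = 0.3354, p = 0.737316, fail to reject H0.


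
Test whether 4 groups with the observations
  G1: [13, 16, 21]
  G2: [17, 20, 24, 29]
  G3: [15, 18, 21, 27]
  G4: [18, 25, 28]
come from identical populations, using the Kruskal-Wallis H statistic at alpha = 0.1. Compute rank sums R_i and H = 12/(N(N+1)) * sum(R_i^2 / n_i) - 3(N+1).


Step 1: Combine all N = 14 observations and assign midranks.
sorted (value, group, rank): (13,G1,1), (15,G3,2), (16,G1,3), (17,G2,4), (18,G3,5.5), (18,G4,5.5), (20,G2,7), (21,G1,8.5), (21,G3,8.5), (24,G2,10), (25,G4,11), (27,G3,12), (28,G4,13), (29,G2,14)
Step 2: Sum ranks within each group.
R_1 = 12.5 (n_1 = 3)
R_2 = 35 (n_2 = 4)
R_3 = 28 (n_3 = 4)
R_4 = 29.5 (n_4 = 3)
Step 3: H = 12/(N(N+1)) * sum(R_i^2/n_i) - 3(N+1)
     = 12/(14*15) * (12.5^2/3 + 35^2/4 + 28^2/4 + 29.5^2/3) - 3*15
     = 0.057143 * 844.417 - 45
     = 3.252381.
Step 4: Ties present; correction factor C = 1 - 12/(14^3 - 14) = 0.995604. Corrected H = 3.252381 / 0.995604 = 3.266740.
Step 5: Under H0, H ~ chi^2(3); p-value = 0.352299.
Step 6: alpha = 0.1. fail to reject H0.

H = 3.2667, df = 3, p = 0.352299, fail to reject H0.


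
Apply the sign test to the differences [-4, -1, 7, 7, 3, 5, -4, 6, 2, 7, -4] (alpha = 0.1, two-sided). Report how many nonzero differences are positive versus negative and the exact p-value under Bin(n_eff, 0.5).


Step 1: Discard zero differences. Original n = 11; n_eff = number of nonzero differences = 11.
Nonzero differences (with sign): -4, -1, +7, +7, +3, +5, -4, +6, +2, +7, -4
Step 2: Count signs: positive = 7, negative = 4.
Step 3: Under H0: P(positive) = 0.5, so the number of positives S ~ Bin(11, 0.5).
Step 4: Two-sided exact p-value = sum of Bin(11,0.5) probabilities at or below the observed probability = 0.548828.
Step 5: alpha = 0.1. fail to reject H0.

n_eff = 11, pos = 7, neg = 4, p = 0.548828, fail to reject H0.


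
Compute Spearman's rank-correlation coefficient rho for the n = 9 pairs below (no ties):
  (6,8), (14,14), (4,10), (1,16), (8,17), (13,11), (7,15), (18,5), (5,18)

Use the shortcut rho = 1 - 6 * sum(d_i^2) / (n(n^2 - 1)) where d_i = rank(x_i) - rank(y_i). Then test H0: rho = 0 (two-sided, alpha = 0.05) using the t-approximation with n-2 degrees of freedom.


Step 1: Rank x and y separately (midranks; no ties here).
rank(x): 6->4, 14->8, 4->2, 1->1, 8->6, 13->7, 7->5, 18->9, 5->3
rank(y): 8->2, 14->5, 10->3, 16->7, 17->8, 11->4, 15->6, 5->1, 18->9
Step 2: d_i = R_x(i) - R_y(i); compute d_i^2.
  (4-2)^2=4, (8-5)^2=9, (2-3)^2=1, (1-7)^2=36, (6-8)^2=4, (7-4)^2=9, (5-6)^2=1, (9-1)^2=64, (3-9)^2=36
sum(d^2) = 164.
Step 3: rho = 1 - 6*164 / (9*(9^2 - 1)) = 1 - 984/720 = -0.366667.
Step 4: Under H0, t = rho * sqrt((n-2)/(1-rho^2)) = -1.0427 ~ t(7).
Step 5: Two-sided p-value from the t-distribution with 7 df = 0.331740.
Step 6: alpha = 0.05. fail to reject H0.

rho = -0.3667, p = 0.331740, fail to reject H0 at alpha = 0.05.


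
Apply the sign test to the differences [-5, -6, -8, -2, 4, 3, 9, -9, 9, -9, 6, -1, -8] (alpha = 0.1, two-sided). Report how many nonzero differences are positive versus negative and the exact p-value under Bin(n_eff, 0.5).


Step 1: Discard zero differences. Original n = 13; n_eff = number of nonzero differences = 13.
Nonzero differences (with sign): -5, -6, -8, -2, +4, +3, +9, -9, +9, -9, +6, -1, -8
Step 2: Count signs: positive = 5, negative = 8.
Step 3: Under H0: P(positive) = 0.5, so the number of positives S ~ Bin(13, 0.5).
Step 4: Two-sided exact p-value = sum of Bin(13,0.5) probabilities at or below the observed probability = 0.581055.
Step 5: alpha = 0.1. fail to reject H0.

n_eff = 13, pos = 5, neg = 8, p = 0.581055, fail to reject H0.


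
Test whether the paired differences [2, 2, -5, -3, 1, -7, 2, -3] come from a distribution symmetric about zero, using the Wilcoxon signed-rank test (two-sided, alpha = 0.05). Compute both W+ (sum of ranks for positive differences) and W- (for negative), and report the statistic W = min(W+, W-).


Step 1: Drop any zero differences (none here) and take |d_i|.
|d| = [2, 2, 5, 3, 1, 7, 2, 3]
Step 2: Midrank |d_i| (ties get averaged ranks).
ranks: |2|->3, |2|->3, |5|->7, |3|->5.5, |1|->1, |7|->8, |2|->3, |3|->5.5
Step 3: Attach original signs; sum ranks with positive sign and with negative sign.
W+ = 3 + 3 + 1 + 3 = 10
W- = 7 + 5.5 + 8 + 5.5 = 26
(Check: W+ + W- = 36 should equal n(n+1)/2 = 36.)
Step 4: Test statistic W = min(W+, W-) = 10.
Step 5: Ties in |d|, so use the tie-corrected normal approximation.
        E[W] = n(n+1)/4 = 8*9/4 = 18.
        Tie groups: |d|=2 (t=3), |d|=3 (t=2); sum(t^3 - t) = 30.
        Var[W] = n(n+1)(2n+1)/24 - sum(t^3-t)/48 = 1224/24 - 30/48 = 50.375.
        z = (W - E[W]) / sqrt(Var[W]) = (10 - 18) / 7.0975 = -1.1272.
        Two-sided p = 2*Phi(z) = 0.259678.
Step 6: alpha = 0.05. fail to reject H0.

W+ = 10, W- = 26, W = min = 10, p = 0.259678, fail to reject H0.


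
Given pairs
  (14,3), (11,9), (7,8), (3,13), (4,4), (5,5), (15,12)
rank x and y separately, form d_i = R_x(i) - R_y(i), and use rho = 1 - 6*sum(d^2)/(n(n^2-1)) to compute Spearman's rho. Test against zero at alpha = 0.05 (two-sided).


Step 1: Rank x and y separately (midranks; no ties here).
rank(x): 14->6, 11->5, 7->4, 3->1, 4->2, 5->3, 15->7
rank(y): 3->1, 9->5, 8->4, 13->7, 4->2, 5->3, 12->6
Step 2: d_i = R_x(i) - R_y(i); compute d_i^2.
  (6-1)^2=25, (5-5)^2=0, (4-4)^2=0, (1-7)^2=36, (2-2)^2=0, (3-3)^2=0, (7-6)^2=1
sum(d^2) = 62.
Step 3: rho = 1 - 6*62 / (7*(7^2 - 1)) = 1 - 372/336 = -0.107143.
Step 4: Under H0, t = rho * sqrt((n-2)/(1-rho^2)) = -0.2410 ~ t(5).
Step 5: Two-sided p-value from the t-distribution with 5 df = 0.819151.
Step 6: alpha = 0.05. fail to reject H0.

rho = -0.1071, p = 0.819151, fail to reject H0 at alpha = 0.05.


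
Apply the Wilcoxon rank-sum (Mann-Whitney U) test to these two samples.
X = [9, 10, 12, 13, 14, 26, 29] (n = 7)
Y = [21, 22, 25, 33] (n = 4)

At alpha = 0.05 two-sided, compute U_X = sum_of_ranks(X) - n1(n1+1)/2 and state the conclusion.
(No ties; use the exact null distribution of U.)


Step 1: Combine and sort all 11 observations; assign midranks.
sorted (value, group): (9,X), (10,X), (12,X), (13,X), (14,X), (21,Y), (22,Y), (25,Y), (26,X), (29,X), (33,Y)
ranks: 9->1, 10->2, 12->3, 13->4, 14->5, 21->6, 22->7, 25->8, 26->9, 29->10, 33->11
Step 2: Rank sum for X: R1 = 1 + 2 + 3 + 4 + 5 + 9 + 10 = 34.
Step 3: U_X = R1 - n1(n1+1)/2 = 34 - 7*8/2 = 34 - 28 = 6.
       U_Y = n1*n2 - U_X = 28 - 6 = 22.
Step 4: No ties, so the exact null distribution of U (based on enumerating the C(11,7) = 330 equally likely rank assignments) gives the two-sided p-value.
Step 5: p-value = 0.163636; compare to alpha = 0.05. fail to reject H0.

U_X = 6, p = 0.163636, fail to reject H0 at alpha = 0.05.


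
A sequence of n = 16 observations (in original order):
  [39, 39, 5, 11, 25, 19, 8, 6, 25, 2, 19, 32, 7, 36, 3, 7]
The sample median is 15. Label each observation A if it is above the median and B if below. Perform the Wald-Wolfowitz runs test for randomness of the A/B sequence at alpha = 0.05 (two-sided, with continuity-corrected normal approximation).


Step 1: Compute median = 15; label A = above, B = below.
Labels in order: AABBAABBABAABABB  (n_A = 8, n_B = 8)
Step 2: Count runs R = 10.
Step 3: Under H0 (random ordering), E[R] = 2*n_A*n_B/(n_A+n_B) + 1 = 2*8*8/16 + 1 = 9.0000.
        Var[R] = 2*n_A*n_B*(2*n_A*n_B - n_A - n_B) / ((n_A+n_B)^2 * (n_A+n_B-1)) = 14336/3840 = 3.7333.
        SD[R] = 1.9322.
Step 4: Continuity-corrected z = (R - 0.5 - E[R]) / SD[R] = (10 - 0.5 - 9.0000) / 1.9322 = 0.2588.
Step 5: Two-sided p-value via normal approximation = 2*(1 - Phi(|z|)) = 0.795809.
Step 6: alpha = 0.05. fail to reject H0.

R = 10, z = 0.2588, p = 0.795809, fail to reject H0.


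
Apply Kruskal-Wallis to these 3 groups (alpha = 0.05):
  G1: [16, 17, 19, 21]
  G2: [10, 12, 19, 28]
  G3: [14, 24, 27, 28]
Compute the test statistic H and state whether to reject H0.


Step 1: Combine all N = 12 observations and assign midranks.
sorted (value, group, rank): (10,G2,1), (12,G2,2), (14,G3,3), (16,G1,4), (17,G1,5), (19,G1,6.5), (19,G2,6.5), (21,G1,8), (24,G3,9), (27,G3,10), (28,G2,11.5), (28,G3,11.5)
Step 2: Sum ranks within each group.
R_1 = 23.5 (n_1 = 4)
R_2 = 21 (n_2 = 4)
R_3 = 33.5 (n_3 = 4)
Step 3: H = 12/(N(N+1)) * sum(R_i^2/n_i) - 3(N+1)
     = 12/(12*13) * (23.5^2/4 + 21^2/4 + 33.5^2/4) - 3*13
     = 0.076923 * 528.875 - 39
     = 1.682692.
Step 4: Ties present; correction factor C = 1 - 12/(12^3 - 12) = 0.993007. Corrected H = 1.682692 / 0.993007 = 1.694542.
Step 5: Under H0, H ~ chi^2(2); p-value = 0.428583.
Step 6: alpha = 0.05. fail to reject H0.

H = 1.6945, df = 2, p = 0.428583, fail to reject H0.


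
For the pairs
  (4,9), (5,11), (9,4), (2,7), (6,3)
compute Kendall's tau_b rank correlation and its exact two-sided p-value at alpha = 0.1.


Step 1: Enumerate the 10 unordered pairs (i,j) with i<j and classify each by sign(x_j-x_i) * sign(y_j-y_i).
  (1,2):dx=+1,dy=+2->C; (1,3):dx=+5,dy=-5->D; (1,4):dx=-2,dy=-2->C; (1,5):dx=+2,dy=-6->D
  (2,3):dx=+4,dy=-7->D; (2,4):dx=-3,dy=-4->C; (2,5):dx=+1,dy=-8->D; (3,4):dx=-7,dy=+3->D
  (3,5):dx=-3,dy=-1->C; (4,5):dx=+4,dy=-4->D
Step 2: C = 4, D = 6, total pairs = 10.
Step 3: tau = (C - D)/(n(n-1)/2) = (4 - 6)/10 = -0.200000.
Step 4: Exact two-sided p-value (enumerate n! = 120 permutations of y under H0): p = 0.816667.
Step 5: alpha = 0.1. fail to reject H0.

tau_b = -0.2000 (C=4, D=6), p = 0.816667, fail to reject H0.


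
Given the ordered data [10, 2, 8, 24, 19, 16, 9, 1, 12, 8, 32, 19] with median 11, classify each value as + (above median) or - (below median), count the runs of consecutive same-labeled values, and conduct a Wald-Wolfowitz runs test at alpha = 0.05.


Step 1: Compute median = 11; label A = above, B = below.
Labels in order: BBBAAABBABAA  (n_A = 6, n_B = 6)
Step 2: Count runs R = 6.
Step 3: Under H0 (random ordering), E[R] = 2*n_A*n_B/(n_A+n_B) + 1 = 2*6*6/12 + 1 = 7.0000.
        Var[R] = 2*n_A*n_B*(2*n_A*n_B - n_A - n_B) / ((n_A+n_B)^2 * (n_A+n_B-1)) = 4320/1584 = 2.7273.
        SD[R] = 1.6514.
Step 4: Continuity-corrected z = (R + 0.5 - E[R]) / SD[R] = (6 + 0.5 - 7.0000) / 1.6514 = -0.3028.
Step 5: Two-sided p-value via normal approximation = 2*(1 - Phi(|z|)) = 0.762069.
Step 6: alpha = 0.05. fail to reject H0.

R = 6, z = -0.3028, p = 0.762069, fail to reject H0.


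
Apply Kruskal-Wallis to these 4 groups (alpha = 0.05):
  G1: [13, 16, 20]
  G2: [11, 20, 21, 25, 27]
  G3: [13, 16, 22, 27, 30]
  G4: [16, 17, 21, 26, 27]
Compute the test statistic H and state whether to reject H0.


Step 1: Combine all N = 18 observations and assign midranks.
sorted (value, group, rank): (11,G2,1), (13,G1,2.5), (13,G3,2.5), (16,G1,5), (16,G3,5), (16,G4,5), (17,G4,7), (20,G1,8.5), (20,G2,8.5), (21,G2,10.5), (21,G4,10.5), (22,G3,12), (25,G2,13), (26,G4,14), (27,G2,16), (27,G3,16), (27,G4,16), (30,G3,18)
Step 2: Sum ranks within each group.
R_1 = 16 (n_1 = 3)
R_2 = 49 (n_2 = 5)
R_3 = 53.5 (n_3 = 5)
R_4 = 52.5 (n_4 = 5)
Step 3: H = 12/(N(N+1)) * sum(R_i^2/n_i) - 3(N+1)
     = 12/(18*19) * (16^2/3 + 49^2/5 + 53.5^2/5 + 52.5^2/5) - 3*19
     = 0.035088 * 1689.23 - 57
     = 2.271345.
Step 4: Ties present; correction factor C = 1 - 66/(18^3 - 18) = 0.988648. Corrected H = 2.271345 / 0.988648 = 2.297425.
Step 5: Under H0, H ~ chi^2(3); p-value = 0.513014.
Step 6: alpha = 0.05. fail to reject H0.

H = 2.2974, df = 3, p = 0.513014, fail to reject H0.


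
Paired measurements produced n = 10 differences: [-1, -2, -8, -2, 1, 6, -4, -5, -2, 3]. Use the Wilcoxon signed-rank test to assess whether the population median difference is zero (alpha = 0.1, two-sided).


Step 1: Drop any zero differences (none here) and take |d_i|.
|d| = [1, 2, 8, 2, 1, 6, 4, 5, 2, 3]
Step 2: Midrank |d_i| (ties get averaged ranks).
ranks: |1|->1.5, |2|->4, |8|->10, |2|->4, |1|->1.5, |6|->9, |4|->7, |5|->8, |2|->4, |3|->6
Step 3: Attach original signs; sum ranks with positive sign and with negative sign.
W+ = 1.5 + 9 + 6 = 16.5
W- = 1.5 + 4 + 10 + 4 + 7 + 8 + 4 = 38.5
(Check: W+ + W- = 55 should equal n(n+1)/2 = 55.)
Step 4: Test statistic W = min(W+, W-) = 16.5.
Step 5: Ties in |d|, so use the tie-corrected normal approximation.
        E[W] = n(n+1)/4 = 10*11/4 = 27.5.
        Tie groups: |d|=1 (t=2), |d|=2 (t=3); sum(t^3 - t) = 30.
        Var[W] = n(n+1)(2n+1)/24 - sum(t^3-t)/48 = 2310/24 - 30/48 = 95.625.
        z = (W - E[W]) / sqrt(Var[W]) = (16.5 - 27.5) / 9.7788 = -1.1249.
        Two-sided p = 2*Phi(z) = 0.260639.
Step 6: alpha = 0.1. fail to reject H0.

W+ = 16.5, W- = 38.5, W = min = 16.5, p = 0.260639, fail to reject H0.


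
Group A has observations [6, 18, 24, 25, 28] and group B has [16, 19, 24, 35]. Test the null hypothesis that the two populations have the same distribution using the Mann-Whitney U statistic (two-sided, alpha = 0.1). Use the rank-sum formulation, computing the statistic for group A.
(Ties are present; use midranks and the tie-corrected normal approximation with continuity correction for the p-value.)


Step 1: Combine and sort all 9 observations; assign midranks.
sorted (value, group): (6,X), (16,Y), (18,X), (19,Y), (24,X), (24,Y), (25,X), (28,X), (35,Y)
ranks: 6->1, 16->2, 18->3, 19->4, 24->5.5, 24->5.5, 25->7, 28->8, 35->9
Step 2: Rank sum for X: R1 = 1 + 3 + 5.5 + 7 + 8 = 24.5.
Step 3: U_X = R1 - n1(n1+1)/2 = 24.5 - 5*6/2 = 24.5 - 15 = 9.5.
       U_Y = n1*n2 - U_X = 20 - 9.5 = 10.5.
Step 4: Ties are present, so use the tie-corrected normal approximation (with continuity correction) for the p-value.
Step 5: p-value = 1.000000; compare to alpha = 0.1. fail to reject H0.

U_X = 9.5, p = 1.000000, fail to reject H0 at alpha = 0.1.


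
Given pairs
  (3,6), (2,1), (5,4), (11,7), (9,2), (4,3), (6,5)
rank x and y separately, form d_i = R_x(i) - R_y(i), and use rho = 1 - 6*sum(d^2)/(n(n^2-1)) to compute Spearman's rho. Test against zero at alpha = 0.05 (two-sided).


Step 1: Rank x and y separately (midranks; no ties here).
rank(x): 3->2, 2->1, 5->4, 11->7, 9->6, 4->3, 6->5
rank(y): 6->6, 1->1, 4->4, 7->7, 2->2, 3->3, 5->5
Step 2: d_i = R_x(i) - R_y(i); compute d_i^2.
  (2-6)^2=16, (1-1)^2=0, (4-4)^2=0, (7-7)^2=0, (6-2)^2=16, (3-3)^2=0, (5-5)^2=0
sum(d^2) = 32.
Step 3: rho = 1 - 6*32 / (7*(7^2 - 1)) = 1 - 192/336 = 0.428571.
Step 4: Under H0, t = rho * sqrt((n-2)/(1-rho^2)) = 1.0607 ~ t(5).
Step 5: Two-sided p-value from the t-distribution with 5 df = 0.337368.
Step 6: alpha = 0.05. fail to reject H0.

rho = 0.4286, p = 0.337368, fail to reject H0 at alpha = 0.05.


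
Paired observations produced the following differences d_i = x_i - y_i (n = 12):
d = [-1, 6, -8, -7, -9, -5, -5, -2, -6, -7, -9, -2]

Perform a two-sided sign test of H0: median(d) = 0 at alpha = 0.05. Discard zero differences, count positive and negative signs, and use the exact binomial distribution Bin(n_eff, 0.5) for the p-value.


Step 1: Discard zero differences. Original n = 12; n_eff = number of nonzero differences = 12.
Nonzero differences (with sign): -1, +6, -8, -7, -9, -5, -5, -2, -6, -7, -9, -2
Step 2: Count signs: positive = 1, negative = 11.
Step 3: Under H0: P(positive) = 0.5, so the number of positives S ~ Bin(12, 0.5).
Step 4: Two-sided exact p-value = sum of Bin(12,0.5) probabilities at or below the observed probability = 0.006348.
Step 5: alpha = 0.05. reject H0.

n_eff = 12, pos = 1, neg = 11, p = 0.006348, reject H0.


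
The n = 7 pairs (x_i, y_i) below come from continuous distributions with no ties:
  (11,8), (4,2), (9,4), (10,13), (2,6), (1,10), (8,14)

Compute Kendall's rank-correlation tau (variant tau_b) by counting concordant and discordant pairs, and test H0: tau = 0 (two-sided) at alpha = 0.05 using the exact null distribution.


Step 1: Enumerate the 21 unordered pairs (i,j) with i<j and classify each by sign(x_j-x_i) * sign(y_j-y_i).
  (1,2):dx=-7,dy=-6->C; (1,3):dx=-2,dy=-4->C; (1,4):dx=-1,dy=+5->D; (1,5):dx=-9,dy=-2->C
  (1,6):dx=-10,dy=+2->D; (1,7):dx=-3,dy=+6->D; (2,3):dx=+5,dy=+2->C; (2,4):dx=+6,dy=+11->C
  (2,5):dx=-2,dy=+4->D; (2,6):dx=-3,dy=+8->D; (2,7):dx=+4,dy=+12->C; (3,4):dx=+1,dy=+9->C
  (3,5):dx=-7,dy=+2->D; (3,6):dx=-8,dy=+6->D; (3,7):dx=-1,dy=+10->D; (4,5):dx=-8,dy=-7->C
  (4,6):dx=-9,dy=-3->C; (4,7):dx=-2,dy=+1->D; (5,6):dx=-1,dy=+4->D; (5,7):dx=+6,dy=+8->C
  (6,7):dx=+7,dy=+4->C
Step 2: C = 11, D = 10, total pairs = 21.
Step 3: tau = (C - D)/(n(n-1)/2) = (11 - 10)/21 = 0.047619.
Step 4: Exact two-sided p-value (enumerate n! = 5040 permutations of y under H0): p = 1.000000.
Step 5: alpha = 0.05. fail to reject H0.

tau_b = 0.0476 (C=11, D=10), p = 1.000000, fail to reject H0.


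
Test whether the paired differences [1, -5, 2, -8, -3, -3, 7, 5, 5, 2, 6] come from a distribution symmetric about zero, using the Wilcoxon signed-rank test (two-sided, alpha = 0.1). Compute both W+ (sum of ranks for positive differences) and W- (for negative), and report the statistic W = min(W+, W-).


Step 1: Drop any zero differences (none here) and take |d_i|.
|d| = [1, 5, 2, 8, 3, 3, 7, 5, 5, 2, 6]
Step 2: Midrank |d_i| (ties get averaged ranks).
ranks: |1|->1, |5|->7, |2|->2.5, |8|->11, |3|->4.5, |3|->4.5, |7|->10, |5|->7, |5|->7, |2|->2.5, |6|->9
Step 3: Attach original signs; sum ranks with positive sign and with negative sign.
W+ = 1 + 2.5 + 10 + 7 + 7 + 2.5 + 9 = 39
W- = 7 + 11 + 4.5 + 4.5 = 27
(Check: W+ + W- = 66 should equal n(n+1)/2 = 66.)
Step 4: Test statistic W = min(W+, W-) = 27.
Step 5: Ties in |d|, so use the tie-corrected normal approximation.
        E[W] = n(n+1)/4 = 11*12/4 = 33.
        Tie groups: |d|=2 (t=2), |d|=3 (t=2), |d|=5 (t=3); sum(t^3 - t) = 36.
        Var[W] = n(n+1)(2n+1)/24 - sum(t^3-t)/48 = 3036/24 - 36/48 = 125.75.
        z = (W - E[W]) / sqrt(Var[W]) = (27 - 33) / 11.2138 = -0.5351.
        Two-sided p = 2*Phi(z) = 0.592613.
Step 6: alpha = 0.1. fail to reject H0.

W+ = 39, W- = 27, W = min = 27, p = 0.592613, fail to reject H0.


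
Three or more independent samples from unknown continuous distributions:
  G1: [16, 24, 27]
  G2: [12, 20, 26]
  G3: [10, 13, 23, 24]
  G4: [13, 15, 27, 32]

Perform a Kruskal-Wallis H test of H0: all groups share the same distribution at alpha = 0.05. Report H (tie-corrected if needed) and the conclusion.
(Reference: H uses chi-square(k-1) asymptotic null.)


Step 1: Combine all N = 14 observations and assign midranks.
sorted (value, group, rank): (10,G3,1), (12,G2,2), (13,G3,3.5), (13,G4,3.5), (15,G4,5), (16,G1,6), (20,G2,7), (23,G3,8), (24,G1,9.5), (24,G3,9.5), (26,G2,11), (27,G1,12.5), (27,G4,12.5), (32,G4,14)
Step 2: Sum ranks within each group.
R_1 = 28 (n_1 = 3)
R_2 = 20 (n_2 = 3)
R_3 = 22 (n_3 = 4)
R_4 = 35 (n_4 = 4)
Step 3: H = 12/(N(N+1)) * sum(R_i^2/n_i) - 3(N+1)
     = 12/(14*15) * (28^2/3 + 20^2/3 + 22^2/4 + 35^2/4) - 3*15
     = 0.057143 * 821.917 - 45
     = 1.966667.
Step 4: Ties present; correction factor C = 1 - 18/(14^3 - 14) = 0.993407. Corrected H = 1.966667 / 0.993407 = 1.979720.
Step 5: Under H0, H ~ chi^2(3); p-value = 0.576627.
Step 6: alpha = 0.05. fail to reject H0.

H = 1.9797, df = 3, p = 0.576627, fail to reject H0.


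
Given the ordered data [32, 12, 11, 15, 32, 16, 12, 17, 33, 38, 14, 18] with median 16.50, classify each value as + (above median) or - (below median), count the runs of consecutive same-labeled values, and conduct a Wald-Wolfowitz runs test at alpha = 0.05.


Step 1: Compute median = 16.50; label A = above, B = below.
Labels in order: ABBBABBAAABA  (n_A = 6, n_B = 6)
Step 2: Count runs R = 7.
Step 3: Under H0 (random ordering), E[R] = 2*n_A*n_B/(n_A+n_B) + 1 = 2*6*6/12 + 1 = 7.0000.
        Var[R] = 2*n_A*n_B*(2*n_A*n_B - n_A - n_B) / ((n_A+n_B)^2 * (n_A+n_B-1)) = 4320/1584 = 2.7273.
        SD[R] = 1.6514.
Step 4: R = E[R], so z = 0 with no continuity correction.
Step 5: Two-sided p-value via normal approximation = 2*(1 - Phi(|z|)) = 1.000000.
Step 6: alpha = 0.05. fail to reject H0.

R = 7, z = 0.0000, p = 1.000000, fail to reject H0.


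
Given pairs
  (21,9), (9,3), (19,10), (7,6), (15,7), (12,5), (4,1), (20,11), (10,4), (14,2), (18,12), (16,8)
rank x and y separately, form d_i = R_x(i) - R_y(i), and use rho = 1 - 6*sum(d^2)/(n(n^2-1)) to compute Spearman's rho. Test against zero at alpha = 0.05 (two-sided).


Step 1: Rank x and y separately (midranks; no ties here).
rank(x): 21->12, 9->3, 19->10, 7->2, 15->7, 12->5, 4->1, 20->11, 10->4, 14->6, 18->9, 16->8
rank(y): 9->9, 3->3, 10->10, 6->6, 7->7, 5->5, 1->1, 11->11, 4->4, 2->2, 12->12, 8->8
Step 2: d_i = R_x(i) - R_y(i); compute d_i^2.
  (12-9)^2=9, (3-3)^2=0, (10-10)^2=0, (2-6)^2=16, (7-7)^2=0, (5-5)^2=0, (1-1)^2=0, (11-11)^2=0, (4-4)^2=0, (6-2)^2=16, (9-12)^2=9, (8-8)^2=0
sum(d^2) = 50.
Step 3: rho = 1 - 6*50 / (12*(12^2 - 1)) = 1 - 300/1716 = 0.825175.
Step 4: Under H0, t = rho * sqrt((n-2)/(1-rho^2)) = 4.6195 ~ t(10).
Step 5: Two-sided p-value from the t-distribution with 10 df = 0.000951.
Step 6: alpha = 0.05. reject H0.

rho = 0.8252, p = 0.000951, reject H0 at alpha = 0.05.
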